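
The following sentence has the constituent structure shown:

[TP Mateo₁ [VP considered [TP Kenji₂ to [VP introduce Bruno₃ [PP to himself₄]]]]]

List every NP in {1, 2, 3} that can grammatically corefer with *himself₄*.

{2, 3}

*himself* is an anaphor, so Principle A applies: it must be bound in its binding domain.
Binding domain of *himself₄*: the embedded TP, whose subject is Kenji₂.
*Mateo₁* c-commands the anaphor but is outside its binding domain → cannot satisfy Principle A.
*Kenji₂* c-commands the anaphor within its binding domain → licit binder.
*Bruno₃* c-commands the anaphor within its binding domain → licit binder.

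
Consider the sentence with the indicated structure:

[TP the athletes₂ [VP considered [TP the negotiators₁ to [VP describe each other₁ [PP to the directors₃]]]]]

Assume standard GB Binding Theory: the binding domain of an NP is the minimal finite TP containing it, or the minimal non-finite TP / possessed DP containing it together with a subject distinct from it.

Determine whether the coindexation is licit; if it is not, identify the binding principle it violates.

The two coindexed NPs are *the negotiators₁* and *each other₁*.
*each other₁* is an anaphor; its binding domain is the embedded TP, whose subject is the negotiators₁. *the negotiators₁* c-commands it within that domain and shares its index, so Principle A is satisfied.
*the negotiators₁* is an R-expression; *each other₁* does not c-command it, and no other NP shares its index, so Principle C is satisfied.
All principles are respected.

grammatical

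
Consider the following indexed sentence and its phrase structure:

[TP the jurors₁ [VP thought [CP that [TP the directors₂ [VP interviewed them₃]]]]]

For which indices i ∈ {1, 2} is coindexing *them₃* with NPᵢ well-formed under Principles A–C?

{1}

*them* is a pronoun, so Principle B applies: it must be free in its binding domain.
Binding domain of *them₃*: the embedded TP, whose subject is the directors₂.
*the jurors₁* c-commands the pronoun but from outside its binding domain, and is not c-commanded by it → coindexation permitted.
*the directors₂* c-commands the pronoun within its binding domain → coindexation would violate Principle B.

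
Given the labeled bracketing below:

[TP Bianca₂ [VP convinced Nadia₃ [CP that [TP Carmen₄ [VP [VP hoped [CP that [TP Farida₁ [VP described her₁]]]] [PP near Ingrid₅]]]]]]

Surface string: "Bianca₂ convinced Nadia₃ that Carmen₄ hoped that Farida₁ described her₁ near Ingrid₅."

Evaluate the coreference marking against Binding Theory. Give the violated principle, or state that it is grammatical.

Principle B

The two coindexed NPs are *Farida₁* and *her₁*.
*her₁* is a pronoun. Its binding domain is the embedded TP, whose subject is Farida₁.
*Farida₁* c-commands it within that domain and carries the same index.
The pronoun is locally bound → Principle B violation.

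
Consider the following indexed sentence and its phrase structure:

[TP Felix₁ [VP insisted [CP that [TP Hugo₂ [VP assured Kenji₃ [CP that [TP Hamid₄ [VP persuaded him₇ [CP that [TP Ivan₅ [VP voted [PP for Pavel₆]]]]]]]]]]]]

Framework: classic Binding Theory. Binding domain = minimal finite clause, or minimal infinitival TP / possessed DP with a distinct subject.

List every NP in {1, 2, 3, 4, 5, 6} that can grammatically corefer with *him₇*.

{1, 2, 3}

*him* is a pronoun, so Principle B applies: it must be free in its binding domain.
Binding domain of *him₇*: the embedded TP, whose subject is Hamid₄.
*Felix₁* c-commands the pronoun but from outside its binding domain, and is not c-commanded by it → coindexation permitted.
*Hugo₂* c-commands the pronoun but from outside its binding domain, and is not c-commanded by it → coindexation permitted.
*Kenji₃* c-commands the pronoun but from outside its binding domain, and is not c-commanded by it → coindexation permitted.
*Hamid₄* c-commands the pronoun within its binding domain → coindexation would violate Principle B.
*Ivan₅*: the pronoun c-commands this R-expression → coindexation would violate Principle C on *Ivan₅*.
*Pavel₆*: the pronoun c-commands this R-expression → coindexation would violate Principle C on *Pavel₆*.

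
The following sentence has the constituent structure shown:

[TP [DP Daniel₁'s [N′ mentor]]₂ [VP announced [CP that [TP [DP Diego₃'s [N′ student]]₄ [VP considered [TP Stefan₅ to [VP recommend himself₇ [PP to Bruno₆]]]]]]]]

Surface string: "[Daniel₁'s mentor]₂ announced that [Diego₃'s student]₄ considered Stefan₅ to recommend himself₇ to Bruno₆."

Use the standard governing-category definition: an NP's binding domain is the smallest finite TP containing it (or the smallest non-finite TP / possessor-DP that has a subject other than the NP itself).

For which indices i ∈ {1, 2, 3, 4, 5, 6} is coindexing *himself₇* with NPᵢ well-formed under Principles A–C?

{5}

*himself* is an anaphor, so Principle A applies: it must be bound in its binding domain.
Binding domain of *himself₇*: the embedded TP, whose subject is Stefan₅.
*Daniel₁* does not c-command the anaphor → cannot bind it.
*[Daniel₁'s mentor]₂* c-commands the anaphor but is outside its binding domain → cannot satisfy Principle A.
*Diego₃* does not c-command the anaphor → cannot bind it.
*[Diego₃'s student]₄* c-commands the anaphor but is outside its binding domain → cannot satisfy Principle A.
*Stefan₅* c-commands the anaphor within its binding domain → licit binder.
*Bruno₆* does not c-command the anaphor → cannot bind it.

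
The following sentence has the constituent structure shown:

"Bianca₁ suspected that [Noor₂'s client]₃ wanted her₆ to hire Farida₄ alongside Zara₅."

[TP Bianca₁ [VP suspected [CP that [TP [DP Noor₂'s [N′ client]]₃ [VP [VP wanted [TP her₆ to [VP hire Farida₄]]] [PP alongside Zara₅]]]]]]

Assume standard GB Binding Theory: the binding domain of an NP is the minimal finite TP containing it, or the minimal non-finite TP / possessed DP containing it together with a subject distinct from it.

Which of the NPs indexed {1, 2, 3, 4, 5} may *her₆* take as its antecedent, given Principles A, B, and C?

{1, 2, 5}

*her* is a pronoun, so Principle B applies: it must be free in its binding domain.
Binding domain of *her₆*: the embedded TP, whose subject is [Noor₂'s client]₃.
*Bianca₁* c-commands the pronoun but from outside its binding domain, and is not c-commanded by it → coindexation permitted.
*Noor₂* and the pronoun do not c-command one another → neither Principle B nor Principle C is at stake; coindexation permitted.
*[Noor₂'s client]₃* c-commands the pronoun within its binding domain → coindexation would violate Principle B.
*Farida₄*: the pronoun c-commands this R-expression → coindexation would violate Principle C on *Farida₄*.
*Zara₅* and the pronoun do not c-command one another → neither Principle B nor Principle C is at stake; coindexation permitted.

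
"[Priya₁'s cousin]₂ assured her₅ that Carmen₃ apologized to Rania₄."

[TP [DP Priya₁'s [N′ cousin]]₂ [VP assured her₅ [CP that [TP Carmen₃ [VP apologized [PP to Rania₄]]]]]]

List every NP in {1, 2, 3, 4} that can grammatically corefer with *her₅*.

*her* is a pronoun, so Principle B applies: it must be free in its binding domain.
Binding domain of *her₅*: the matrix TP, whose subject is [Priya₁'s cousin]₂.
*Priya₁* and the pronoun do not c-command one another → neither Principle B nor Principle C is at stake; coindexation permitted.
*[Priya₁'s cousin]₂* c-commands the pronoun within its binding domain → coindexation would violate Principle B.
*Carmen₃*: the pronoun c-commands this R-expression → coindexation would violate Principle C on *Carmen₃*.
*Rania₄*: the pronoun c-commands this R-expression → coindexation would violate Principle C on *Rania₄*.

{1}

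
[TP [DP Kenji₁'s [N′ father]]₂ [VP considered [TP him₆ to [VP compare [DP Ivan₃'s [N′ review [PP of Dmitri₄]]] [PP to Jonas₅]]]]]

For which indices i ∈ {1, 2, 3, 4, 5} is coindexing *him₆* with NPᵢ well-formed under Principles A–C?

*him* is a pronoun, so Principle B applies: it must be free in its binding domain.
Binding domain of *him₆*: the matrix TP, whose subject is [Kenji₁'s father]₂.
*Kenji₁* and the pronoun do not c-command one another → neither Principle B nor Principle C is at stake; coindexation permitted.
*[Kenji₁'s father]₂* c-commands the pronoun within its binding domain → coindexation would violate Principle B.
*Ivan₃*: the pronoun c-commands this R-expression → coindexation would violate Principle C on *Ivan₃*.
*Dmitri₄*: the pronoun c-commands this R-expression → coindexation would violate Principle C on *Dmitri₄*.
*Jonas₅*: the pronoun c-commands this R-expression → coindexation would violate Principle C on *Jonas₅*.

{1}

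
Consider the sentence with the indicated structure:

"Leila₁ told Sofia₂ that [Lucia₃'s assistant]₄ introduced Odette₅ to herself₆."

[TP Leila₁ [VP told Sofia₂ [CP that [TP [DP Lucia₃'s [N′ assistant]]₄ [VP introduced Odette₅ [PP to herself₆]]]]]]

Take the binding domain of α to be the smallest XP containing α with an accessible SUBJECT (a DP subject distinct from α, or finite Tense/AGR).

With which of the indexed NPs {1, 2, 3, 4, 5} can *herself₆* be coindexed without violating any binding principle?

*herself* is an anaphor, so Principle A applies: it must be bound in its binding domain.
Binding domain of *herself₆*: the embedded TP, whose subject is [Lucia₃'s assistant]₄.
*Leila₁* c-commands the anaphor but is outside its binding domain → cannot satisfy Principle A.
*Sofia₂* c-commands the anaphor but is outside its binding domain → cannot satisfy Principle A.
*Lucia₃* does not c-command the anaphor → cannot bind it.
*[Lucia₃'s assistant]₄* c-commands the anaphor within its binding domain → licit binder.
*Odette₅* c-commands the anaphor within its binding domain → licit binder.

{4, 5}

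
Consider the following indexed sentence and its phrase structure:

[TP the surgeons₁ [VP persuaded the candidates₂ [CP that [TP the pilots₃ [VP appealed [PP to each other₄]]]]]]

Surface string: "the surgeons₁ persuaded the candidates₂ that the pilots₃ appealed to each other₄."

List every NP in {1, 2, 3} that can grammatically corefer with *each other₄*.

*each other* is an anaphor, so Principle A applies: it must be bound in its binding domain.
Binding domain of *each other₄*: the embedded TP, whose subject is the pilots₃.
*the surgeons₁* c-commands the anaphor but is outside its binding domain → cannot satisfy Principle A.
*the candidates₂* c-commands the anaphor but is outside its binding domain → cannot satisfy Principle A.
*the pilots₃* c-commands the anaphor within its binding domain → licit binder.

{3}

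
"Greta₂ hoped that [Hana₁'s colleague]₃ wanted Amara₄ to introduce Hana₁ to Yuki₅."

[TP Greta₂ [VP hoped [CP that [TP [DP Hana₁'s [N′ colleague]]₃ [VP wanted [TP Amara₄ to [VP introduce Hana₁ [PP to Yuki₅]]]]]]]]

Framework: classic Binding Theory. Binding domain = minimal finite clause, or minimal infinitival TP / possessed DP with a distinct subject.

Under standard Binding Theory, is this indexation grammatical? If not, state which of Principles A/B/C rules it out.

The two coindexed NPs are *Hana₁* and *Hana₁*.
*Hana₁* is an R-expression; no coindexed NP c-commands it, so Principle C holds.
*Hana₁* is an R-expression; *Hana₁* does not c-command it, and no other NP shares its index, so Principle C is satisfied.
All principles are respected.

grammatical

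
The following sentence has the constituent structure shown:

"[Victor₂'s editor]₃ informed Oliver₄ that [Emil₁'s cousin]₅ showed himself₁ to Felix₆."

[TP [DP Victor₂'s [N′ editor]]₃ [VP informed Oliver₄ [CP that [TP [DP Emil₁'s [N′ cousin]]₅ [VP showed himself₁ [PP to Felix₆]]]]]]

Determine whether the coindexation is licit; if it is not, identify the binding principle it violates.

Principle A

The two coindexed NPs are *Emil₁* and *himself₁*.
*himself₁* is an anaphor. Principle A requires it to be bound within its binding domain — the embedded TP, whose subject is [Emil₁'s cousin]₅.
Within that domain it is c-commanded by *[Emil₁'s cousin]₅*, which does not share its index.
*Emil₁* does not c-command the anaphor at all.
The anaphor is unbound in its domain → Principle A violation.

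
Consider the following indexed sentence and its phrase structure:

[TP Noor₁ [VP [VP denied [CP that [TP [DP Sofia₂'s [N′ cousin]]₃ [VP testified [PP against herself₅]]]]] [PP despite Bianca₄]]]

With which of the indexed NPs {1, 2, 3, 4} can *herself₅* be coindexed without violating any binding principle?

{3}

*herself* is an anaphor, so Principle A applies: it must be bound in its binding domain.
Binding domain of *herself₅*: the embedded TP, whose subject is [Sofia₂'s cousin]₃.
*Noor₁* c-commands the anaphor but is outside its binding domain → cannot satisfy Principle A.
*Sofia₂* does not c-command the anaphor → cannot bind it.
*[Sofia₂'s cousin]₃* c-commands the anaphor within its binding domain → licit binder.
*Bianca₄* does not c-command the anaphor → cannot bind it.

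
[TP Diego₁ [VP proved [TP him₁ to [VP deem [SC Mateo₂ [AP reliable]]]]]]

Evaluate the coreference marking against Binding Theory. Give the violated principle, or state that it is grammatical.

Principle B

The two coindexed NPs are *Diego₁* and *him₁*.
*him₁* is a pronoun. Its binding domain is the matrix TP, whose subject is Diego₁.
*Diego₁* c-commands it within that domain and carries the same index.
The pronoun is locally bound → Principle B violation.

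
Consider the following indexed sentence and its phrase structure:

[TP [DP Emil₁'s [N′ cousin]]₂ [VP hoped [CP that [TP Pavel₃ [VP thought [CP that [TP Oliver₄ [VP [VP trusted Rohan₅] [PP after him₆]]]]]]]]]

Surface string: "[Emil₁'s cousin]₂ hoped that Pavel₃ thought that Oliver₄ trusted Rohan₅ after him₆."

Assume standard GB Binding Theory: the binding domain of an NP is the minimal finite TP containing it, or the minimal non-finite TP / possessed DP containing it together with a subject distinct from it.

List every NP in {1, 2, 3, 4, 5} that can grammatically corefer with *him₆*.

{1, 2, 3, 5}

*him* is a pronoun, so Principle B applies: it must be free in its binding domain.
Binding domain of *him₆*: the embedded TP, whose subject is Oliver₄.
*Emil₁* and the pronoun do not c-command one another → neither Principle B nor Principle C is at stake; coindexation permitted.
*[Emil₁'s cousin]₂* c-commands the pronoun but from outside its binding domain, and is not c-commanded by it → coindexation permitted.
*Pavel₃* c-commands the pronoun but from outside its binding domain, and is not c-commanded by it → coindexation permitted.
*Oliver₄* c-commands the pronoun within its binding domain → coindexation would violate Principle B.
*Rohan₅* and the pronoun do not c-command one another → neither Principle B nor Principle C is at stake; coindexation permitted.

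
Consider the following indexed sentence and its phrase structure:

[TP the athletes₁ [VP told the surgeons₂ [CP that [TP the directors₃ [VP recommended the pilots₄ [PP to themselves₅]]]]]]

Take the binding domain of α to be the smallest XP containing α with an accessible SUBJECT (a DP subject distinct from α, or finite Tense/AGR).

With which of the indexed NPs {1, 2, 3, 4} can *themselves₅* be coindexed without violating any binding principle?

*themselves* is an anaphor, so Principle A applies: it must be bound in its binding domain.
Binding domain of *themselves₅*: the embedded TP, whose subject is the directors₃.
*the athletes₁* c-commands the anaphor but is outside its binding domain → cannot satisfy Principle A.
*the surgeons₂* c-commands the anaphor but is outside its binding domain → cannot satisfy Principle A.
*the directors₃* c-commands the anaphor within its binding domain → licit binder.
*the pilots₄* c-commands the anaphor within its binding domain → licit binder.

{3, 4}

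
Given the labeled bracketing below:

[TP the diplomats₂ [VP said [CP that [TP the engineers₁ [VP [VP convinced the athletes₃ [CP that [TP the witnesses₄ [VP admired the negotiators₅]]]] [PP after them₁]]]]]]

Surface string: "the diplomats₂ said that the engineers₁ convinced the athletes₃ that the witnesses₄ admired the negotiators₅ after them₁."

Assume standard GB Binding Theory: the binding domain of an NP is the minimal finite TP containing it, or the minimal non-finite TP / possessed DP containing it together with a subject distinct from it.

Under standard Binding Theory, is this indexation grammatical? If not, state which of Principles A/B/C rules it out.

The two coindexed NPs are *the engineers₁* and *them₁*.
*them₁* is a pronoun. Its binding domain is the embedded TP, whose subject is the engineers₁.
*the engineers₁* c-commands it within that domain and carries the same index.
The pronoun is locally bound → Principle B violation.

Principle B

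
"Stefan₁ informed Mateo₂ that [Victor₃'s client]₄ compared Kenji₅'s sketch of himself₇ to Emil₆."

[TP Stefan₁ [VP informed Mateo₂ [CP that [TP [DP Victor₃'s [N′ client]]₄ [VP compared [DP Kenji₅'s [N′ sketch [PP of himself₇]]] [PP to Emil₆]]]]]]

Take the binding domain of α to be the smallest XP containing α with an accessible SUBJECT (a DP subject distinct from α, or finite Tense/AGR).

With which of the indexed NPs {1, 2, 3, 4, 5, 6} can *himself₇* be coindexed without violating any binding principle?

{5}

*himself* is an anaphor, so Principle A applies: it must be bound in its binding domain.
Binding domain of *himself₇*: the possessed DP, whose subject is Kenji₅.
*Stefan₁* c-commands the anaphor but is outside its binding domain → cannot satisfy Principle A.
*Mateo₂* c-commands the anaphor but is outside its binding domain → cannot satisfy Principle A.
*Victor₃* does not c-command the anaphor → cannot bind it.
*[Victor₃'s client]₄* c-commands the anaphor but is outside its binding domain → cannot satisfy Principle A.
*Kenji₅* c-commands the anaphor within its binding domain → licit binder.
*Emil₆* does not c-command the anaphor → cannot bind it.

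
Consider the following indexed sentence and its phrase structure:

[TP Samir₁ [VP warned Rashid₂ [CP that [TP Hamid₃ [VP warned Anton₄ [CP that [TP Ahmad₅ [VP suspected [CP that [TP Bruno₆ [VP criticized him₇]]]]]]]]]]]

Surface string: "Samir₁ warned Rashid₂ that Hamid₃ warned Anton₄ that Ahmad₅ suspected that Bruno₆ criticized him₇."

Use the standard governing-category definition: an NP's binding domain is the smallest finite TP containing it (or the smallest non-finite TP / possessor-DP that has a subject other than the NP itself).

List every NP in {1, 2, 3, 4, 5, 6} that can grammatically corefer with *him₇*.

{1, 2, 3, 4, 5}

*him* is a pronoun, so Principle B applies: it must be free in its binding domain.
Binding domain of *him₇*: the embedded TP, whose subject is Bruno₆.
*Samir₁* c-commands the pronoun but from outside its binding domain, and is not c-commanded by it → coindexation permitted.
*Rashid₂* c-commands the pronoun but from outside its binding domain, and is not c-commanded by it → coindexation permitted.
*Hamid₃* c-commands the pronoun but from outside its binding domain, and is not c-commanded by it → coindexation permitted.
*Anton₄* c-commands the pronoun but from outside its binding domain, and is not c-commanded by it → coindexation permitted.
*Ahmad₅* c-commands the pronoun but from outside its binding domain, and is not c-commanded by it → coindexation permitted.
*Bruno₆* c-commands the pronoun within its binding domain → coindexation would violate Principle B.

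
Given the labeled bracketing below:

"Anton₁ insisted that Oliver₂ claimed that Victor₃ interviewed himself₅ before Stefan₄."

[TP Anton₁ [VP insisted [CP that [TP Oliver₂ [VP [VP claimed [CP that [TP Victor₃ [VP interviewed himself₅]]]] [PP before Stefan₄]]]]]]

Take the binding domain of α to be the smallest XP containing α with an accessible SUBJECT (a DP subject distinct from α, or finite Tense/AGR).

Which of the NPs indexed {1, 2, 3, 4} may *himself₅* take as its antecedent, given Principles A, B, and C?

*himself* is an anaphor, so Principle A applies: it must be bound in its binding domain.
Binding domain of *himself₅*: the embedded TP, whose subject is Victor₃.
*Anton₁* c-commands the anaphor but is outside its binding domain → cannot satisfy Principle A.
*Oliver₂* c-commands the anaphor but is outside its binding domain → cannot satisfy Principle A.
*Victor₃* c-commands the anaphor within its binding domain → licit binder.
*Stefan₄* does not c-command the anaphor → cannot bind it.

{3}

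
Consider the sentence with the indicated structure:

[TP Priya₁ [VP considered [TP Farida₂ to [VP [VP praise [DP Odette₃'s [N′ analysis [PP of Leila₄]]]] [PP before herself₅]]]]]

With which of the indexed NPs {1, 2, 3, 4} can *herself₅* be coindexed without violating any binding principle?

*herself* is an anaphor, so Principle A applies: it must be bound in its binding domain.
Binding domain of *herself₅*: the embedded TP, whose subject is Farida₂.
*Priya₁* c-commands the anaphor but is outside its binding domain → cannot satisfy Principle A.
*Farida₂* c-commands the anaphor within its binding domain → licit binder.
*Odette₃* does not c-command the anaphor → cannot bind it.
*Leila₄* does not c-command the anaphor → cannot bind it.

{2}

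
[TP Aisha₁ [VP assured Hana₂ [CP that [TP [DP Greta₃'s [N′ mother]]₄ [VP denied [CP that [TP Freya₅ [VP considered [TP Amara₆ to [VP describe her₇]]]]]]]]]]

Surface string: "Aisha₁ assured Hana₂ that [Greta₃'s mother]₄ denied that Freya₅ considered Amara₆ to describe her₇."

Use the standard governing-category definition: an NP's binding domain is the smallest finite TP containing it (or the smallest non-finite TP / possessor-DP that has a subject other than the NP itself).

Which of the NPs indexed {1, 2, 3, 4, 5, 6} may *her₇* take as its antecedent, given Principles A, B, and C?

*her* is a pronoun, so Principle B applies: it must be free in its binding domain.
Binding domain of *her₇*: the embedded TP, whose subject is Amara₆.
*Aisha₁* c-commands the pronoun but from outside its binding domain, and is not c-commanded by it → coindexation permitted.
*Hana₂* c-commands the pronoun but from outside its binding domain, and is not c-commanded by it → coindexation permitted.
*Greta₃* and the pronoun do not c-command one another → neither Principle B nor Principle C is at stake; coindexation permitted.
*[Greta₃'s mother]₄* c-commands the pronoun but from outside its binding domain, and is not c-commanded by it → coindexation permitted.
*Freya₅* c-commands the pronoun but from outside its binding domain, and is not c-commanded by it → coindexation permitted.
*Amara₆* c-commands the pronoun within its binding domain → coindexation would violate Principle B.

{1, 2, 3, 4, 5}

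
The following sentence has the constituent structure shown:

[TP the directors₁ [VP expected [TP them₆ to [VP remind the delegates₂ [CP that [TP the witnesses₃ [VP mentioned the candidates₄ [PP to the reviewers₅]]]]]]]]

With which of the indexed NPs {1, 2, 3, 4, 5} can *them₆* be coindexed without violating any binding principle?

none

*them* is a pronoun, so Principle B applies: it must be free in its binding domain.
Binding domain of *them₆*: the matrix TP, whose subject is the directors₁.
*the directors₁* c-commands the pronoun within its binding domain → coindexation would violate Principle B.
*the delegates₂*: the pronoun c-commands this R-expression → coindexation would violate Principle C on *the delegates₂*.
*the witnesses₃*: the pronoun c-commands this R-expression → coindexation would violate Principle C on *the witnesses₃*.
*the candidates₄*: the pronoun c-commands this R-expression → coindexation would violate Principle C on *the candidates₄*.
*the reviewers₅*: the pronoun c-commands this R-expression → coindexation would violate Principle C on *the reviewers₅*.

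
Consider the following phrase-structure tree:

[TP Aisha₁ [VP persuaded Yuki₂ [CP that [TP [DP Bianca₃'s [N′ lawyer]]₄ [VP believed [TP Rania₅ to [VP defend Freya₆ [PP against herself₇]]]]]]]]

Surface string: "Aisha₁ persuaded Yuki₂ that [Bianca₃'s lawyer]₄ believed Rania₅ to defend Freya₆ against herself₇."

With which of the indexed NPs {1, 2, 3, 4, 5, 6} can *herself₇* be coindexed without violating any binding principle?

{5, 6}

*herself* is an anaphor, so Principle A applies: it must be bound in its binding domain.
Binding domain of *herself₇*: the embedded TP, whose subject is Rania₅.
*Aisha₁* c-commands the anaphor but is outside its binding domain → cannot satisfy Principle A.
*Yuki₂* c-commands the anaphor but is outside its binding domain → cannot satisfy Principle A.
*Bianca₃* does not c-command the anaphor → cannot bind it.
*[Bianca₃'s lawyer]₄* c-commands the anaphor but is outside its binding domain → cannot satisfy Principle A.
*Rania₅* c-commands the anaphor within its binding domain → licit binder.
*Freya₆* c-commands the anaphor within its binding domain → licit binder.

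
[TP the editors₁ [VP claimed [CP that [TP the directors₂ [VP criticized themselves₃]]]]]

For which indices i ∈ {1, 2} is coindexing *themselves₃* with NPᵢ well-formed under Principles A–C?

{2}

*themselves* is an anaphor, so Principle A applies: it must be bound in its binding domain.
Binding domain of *themselves₃*: the embedded TP, whose subject is the directors₂.
*the editors₁* c-commands the anaphor but is outside its binding domain → cannot satisfy Principle A.
*the directors₂* c-commands the anaphor within its binding domain → licit binder.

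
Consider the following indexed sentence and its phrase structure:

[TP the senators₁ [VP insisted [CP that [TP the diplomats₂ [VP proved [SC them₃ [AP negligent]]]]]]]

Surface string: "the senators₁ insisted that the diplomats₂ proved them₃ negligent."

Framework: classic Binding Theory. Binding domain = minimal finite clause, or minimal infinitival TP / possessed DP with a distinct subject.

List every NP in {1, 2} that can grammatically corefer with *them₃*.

*them* is a pronoun, so Principle B applies: it must be free in its binding domain.
Binding domain of *them₃*: the embedded TP, whose subject is the diplomats₂.
*the senators₁* c-commands the pronoun but from outside its binding domain, and is not c-commanded by it → coindexation permitted.
*the diplomats₂* c-commands the pronoun within its binding domain → coindexation would violate Principle B.

{1}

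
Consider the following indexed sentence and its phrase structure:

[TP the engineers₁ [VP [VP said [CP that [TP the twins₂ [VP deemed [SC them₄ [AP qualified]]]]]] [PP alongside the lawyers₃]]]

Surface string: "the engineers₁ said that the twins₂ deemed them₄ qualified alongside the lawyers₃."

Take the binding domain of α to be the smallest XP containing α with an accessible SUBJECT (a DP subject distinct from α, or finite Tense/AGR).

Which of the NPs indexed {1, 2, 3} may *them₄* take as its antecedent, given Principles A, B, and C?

*them* is a pronoun, so Principle B applies: it must be free in its binding domain.
Binding domain of *them₄*: the embedded TP, whose subject is the twins₂.
*the engineers₁* c-commands the pronoun but from outside its binding domain, and is not c-commanded by it → coindexation permitted.
*the twins₂* c-commands the pronoun within its binding domain → coindexation would violate Principle B.
*the lawyers₃* and the pronoun do not c-command one another → neither Principle B nor Principle C is at stake; coindexation permitted.

{1, 3}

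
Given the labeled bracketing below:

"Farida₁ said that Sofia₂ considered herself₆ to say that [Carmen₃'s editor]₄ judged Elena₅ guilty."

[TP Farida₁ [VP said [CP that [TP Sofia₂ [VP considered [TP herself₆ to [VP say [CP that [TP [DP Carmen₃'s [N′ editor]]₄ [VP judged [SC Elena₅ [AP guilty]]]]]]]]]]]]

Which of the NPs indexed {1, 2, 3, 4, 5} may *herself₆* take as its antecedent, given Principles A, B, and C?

*herself* is an anaphor, so Principle A applies: it must be bound in its binding domain.
Binding domain of *herself₆*: the embedded TP, whose subject is Sofia₂.
*Farida₁* c-commands the anaphor but is outside its binding domain → cannot satisfy Principle A.
*Sofia₂* c-commands the anaphor within its binding domain → licit binder.
*Carmen₃* does not c-command the anaphor → cannot bind it.
*[Carmen₃'s editor]₄* does not c-command the anaphor → cannot bind it.
*Elena₅* does not c-command the anaphor → cannot bind it.

{2}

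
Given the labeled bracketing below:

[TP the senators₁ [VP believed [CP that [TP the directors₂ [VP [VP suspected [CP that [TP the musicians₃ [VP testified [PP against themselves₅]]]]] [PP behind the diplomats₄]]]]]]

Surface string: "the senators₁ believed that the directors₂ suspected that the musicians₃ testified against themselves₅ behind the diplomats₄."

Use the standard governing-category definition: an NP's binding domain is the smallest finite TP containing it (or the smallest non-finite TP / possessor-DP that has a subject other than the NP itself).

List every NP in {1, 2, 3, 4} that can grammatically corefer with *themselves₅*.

*themselves* is an anaphor, so Principle A applies: it must be bound in its binding domain.
Binding domain of *themselves₅*: the embedded TP, whose subject is the musicians₃.
*the senators₁* c-commands the anaphor but is outside its binding domain → cannot satisfy Principle A.
*the directors₂* c-commands the anaphor but is outside its binding domain → cannot satisfy Principle A.
*the musicians₃* c-commands the anaphor within its binding domain → licit binder.
*the diplomats₄* does not c-command the anaphor → cannot bind it.

{3}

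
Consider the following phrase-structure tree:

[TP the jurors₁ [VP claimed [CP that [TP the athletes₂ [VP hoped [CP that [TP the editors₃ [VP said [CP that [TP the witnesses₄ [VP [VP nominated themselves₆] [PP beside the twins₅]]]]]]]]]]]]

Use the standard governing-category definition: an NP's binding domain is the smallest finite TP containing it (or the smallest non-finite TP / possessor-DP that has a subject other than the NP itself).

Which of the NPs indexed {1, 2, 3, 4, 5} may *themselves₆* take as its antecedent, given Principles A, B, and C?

{4}

*themselves* is an anaphor, so Principle A applies: it must be bound in its binding domain.
Binding domain of *themselves₆*: the embedded TP, whose subject is the witnesses₄.
*the jurors₁* c-commands the anaphor but is outside its binding domain → cannot satisfy Principle A.
*the athletes₂* c-commands the anaphor but is outside its binding domain → cannot satisfy Principle A.
*the editors₃* c-commands the anaphor but is outside its binding domain → cannot satisfy Principle A.
*the witnesses₄* c-commands the anaphor within its binding domain → licit binder.
*the twins₅* does not c-command the anaphor → cannot bind it.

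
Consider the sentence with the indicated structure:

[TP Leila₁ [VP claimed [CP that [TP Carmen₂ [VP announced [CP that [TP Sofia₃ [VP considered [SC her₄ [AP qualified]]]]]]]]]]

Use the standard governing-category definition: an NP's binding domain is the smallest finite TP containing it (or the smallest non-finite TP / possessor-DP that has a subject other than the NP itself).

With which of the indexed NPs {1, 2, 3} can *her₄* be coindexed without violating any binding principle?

{1, 2}

*her* is a pronoun, so Principle B applies: it must be free in its binding domain.
Binding domain of *her₄*: the embedded TP, whose subject is Sofia₃.
*Leila₁* c-commands the pronoun but from outside its binding domain, and is not c-commanded by it → coindexation permitted.
*Carmen₂* c-commands the pronoun but from outside its binding domain, and is not c-commanded by it → coindexation permitted.
*Sofia₃* c-commands the pronoun within its binding domain → coindexation would violate Principle B.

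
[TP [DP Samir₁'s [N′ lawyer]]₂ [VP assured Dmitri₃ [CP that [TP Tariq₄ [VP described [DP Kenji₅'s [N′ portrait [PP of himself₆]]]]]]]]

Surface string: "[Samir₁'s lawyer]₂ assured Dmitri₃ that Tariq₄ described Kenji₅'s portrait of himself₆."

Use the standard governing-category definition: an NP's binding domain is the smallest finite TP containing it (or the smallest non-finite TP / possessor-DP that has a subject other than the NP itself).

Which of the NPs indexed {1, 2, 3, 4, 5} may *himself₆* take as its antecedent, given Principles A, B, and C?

{5}

*himself* is an anaphor, so Principle A applies: it must be bound in its binding domain.
Binding domain of *himself₆*: the possessed DP, whose subject is Kenji₅.
*Samir₁* does not c-command the anaphor → cannot bind it.
*[Samir₁'s lawyer]₂* c-commands the anaphor but is outside its binding domain → cannot satisfy Principle A.
*Dmitri₃* c-commands the anaphor but is outside its binding domain → cannot satisfy Principle A.
*Tariq₄* c-commands the anaphor but is outside its binding domain → cannot satisfy Principle A.
*Kenji₅* c-commands the anaphor within its binding domain → licit binder.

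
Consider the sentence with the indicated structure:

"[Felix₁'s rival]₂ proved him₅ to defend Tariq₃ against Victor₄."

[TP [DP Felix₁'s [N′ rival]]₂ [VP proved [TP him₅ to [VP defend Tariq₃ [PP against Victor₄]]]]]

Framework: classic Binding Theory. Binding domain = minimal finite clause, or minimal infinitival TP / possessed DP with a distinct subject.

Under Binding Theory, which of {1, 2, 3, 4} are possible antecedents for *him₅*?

{1}

*him* is a pronoun, so Principle B applies: it must be free in its binding domain.
Binding domain of *him₅*: the matrix TP, whose subject is [Felix₁'s rival]₂.
*Felix₁* and the pronoun do not c-command one another → neither Principle B nor Principle C is at stake; coindexation permitted.
*[Felix₁'s rival]₂* c-commands the pronoun within its binding domain → coindexation would violate Principle B.
*Tariq₃*: the pronoun c-commands this R-expression → coindexation would violate Principle C on *Tariq₃*.
*Victor₄*: the pronoun c-commands this R-expression → coindexation would violate Principle C on *Victor₄*.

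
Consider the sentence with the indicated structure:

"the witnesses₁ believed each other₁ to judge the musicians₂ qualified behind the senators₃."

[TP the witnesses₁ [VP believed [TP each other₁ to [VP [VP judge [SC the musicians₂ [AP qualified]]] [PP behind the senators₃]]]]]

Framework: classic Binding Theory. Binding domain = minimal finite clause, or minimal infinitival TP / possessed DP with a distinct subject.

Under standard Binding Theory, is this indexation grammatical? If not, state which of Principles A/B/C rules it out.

The two coindexed NPs are *the witnesses₁* and *each other₁*.
*each other₁* is an anaphor; its binding domain is the matrix TP, whose subject is the witnesses₁. *the witnesses₁* c-commands it within that domain and shares its index, so Principle A is satisfied.
*the witnesses₁* is an R-expression; *each other₁* does not c-command it, and no other NP shares its index, so Principle C is satisfied.
All principles are respected.

grammatical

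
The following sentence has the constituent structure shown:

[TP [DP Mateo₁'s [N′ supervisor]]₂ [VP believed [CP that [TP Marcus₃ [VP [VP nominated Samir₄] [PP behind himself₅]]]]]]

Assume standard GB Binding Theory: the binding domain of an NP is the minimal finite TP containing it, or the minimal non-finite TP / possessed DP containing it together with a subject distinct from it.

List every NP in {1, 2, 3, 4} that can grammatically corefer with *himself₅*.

*himself* is an anaphor, so Principle A applies: it must be bound in its binding domain.
Binding domain of *himself₅*: the embedded TP, whose subject is Marcus₃.
*Mateo₁* does not c-command the anaphor → cannot bind it.
*[Mateo₁'s supervisor]₂* c-commands the anaphor but is outside its binding domain → cannot satisfy Principle A.
*Marcus₃* c-commands the anaphor within its binding domain → licit binder.
*Samir₄* does not c-command the anaphor → cannot bind it.

{3}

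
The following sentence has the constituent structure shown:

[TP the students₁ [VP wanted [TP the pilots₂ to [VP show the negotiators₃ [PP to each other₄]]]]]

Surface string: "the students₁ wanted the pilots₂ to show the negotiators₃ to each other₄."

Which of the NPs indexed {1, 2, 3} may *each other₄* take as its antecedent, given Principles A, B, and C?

{2, 3}

*each other* is an anaphor, so Principle A applies: it must be bound in its binding domain.
Binding domain of *each other₄*: the embedded TP, whose subject is the pilots₂.
*the students₁* c-commands the anaphor but is outside its binding domain → cannot satisfy Principle A.
*the pilots₂* c-commands the anaphor within its binding domain → licit binder.
*the negotiators₃* c-commands the anaphor within its binding domain → licit binder.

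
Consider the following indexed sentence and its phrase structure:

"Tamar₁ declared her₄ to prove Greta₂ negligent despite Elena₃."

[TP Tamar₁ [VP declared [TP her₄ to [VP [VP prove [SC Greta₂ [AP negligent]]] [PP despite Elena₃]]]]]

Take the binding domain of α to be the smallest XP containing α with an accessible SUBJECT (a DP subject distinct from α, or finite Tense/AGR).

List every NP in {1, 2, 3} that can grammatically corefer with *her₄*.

none

*her* is a pronoun, so Principle B applies: it must be free in its binding domain.
Binding domain of *her₄*: the matrix TP, whose subject is Tamar₁.
*Tamar₁* c-commands the pronoun within its binding domain → coindexation would violate Principle B.
*Greta₂*: the pronoun c-commands this R-expression → coindexation would violate Principle C on *Greta₂*.
*Elena₃*: the pronoun c-commands this R-expression → coindexation would violate Principle C on *Elena₃*.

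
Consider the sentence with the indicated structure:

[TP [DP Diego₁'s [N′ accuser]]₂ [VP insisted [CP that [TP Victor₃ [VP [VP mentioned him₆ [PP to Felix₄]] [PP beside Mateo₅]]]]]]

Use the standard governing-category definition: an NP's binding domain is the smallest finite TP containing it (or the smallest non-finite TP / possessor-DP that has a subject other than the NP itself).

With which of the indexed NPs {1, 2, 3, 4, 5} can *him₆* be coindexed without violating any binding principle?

{1, 2, 5}

*him* is a pronoun, so Principle B applies: it must be free in its binding domain.
Binding domain of *him₆*: the embedded TP, whose subject is Victor₃.
*Diego₁* and the pronoun do not c-command one another → neither Principle B nor Principle C is at stake; coindexation permitted.
*[Diego₁'s accuser]₂* c-commands the pronoun but from outside its binding domain, and is not c-commanded by it → coindexation permitted.
*Victor₃* c-commands the pronoun within its binding domain → coindexation would violate Principle B.
*Felix₄*: the pronoun c-commands this R-expression → coindexation would violate Principle C on *Felix₄*.
*Mateo₅* and the pronoun do not c-command one another → neither Principle B nor Principle C is at stake; coindexation permitted.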